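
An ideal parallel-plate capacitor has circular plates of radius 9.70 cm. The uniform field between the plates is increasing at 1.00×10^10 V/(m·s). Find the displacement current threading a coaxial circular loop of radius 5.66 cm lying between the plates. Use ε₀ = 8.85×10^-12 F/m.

Through the whole plate area (πR² = 0.02956 m²), I_d = ε₀ πR² dE/dt = 2.616×10^-3 A.
The field is uniform, so I_d,enc = I_d (r/R)² = (2.616×10^-3)(5.66/9.70)² = 8.91×10^-4 A.

8.91×10^-4 A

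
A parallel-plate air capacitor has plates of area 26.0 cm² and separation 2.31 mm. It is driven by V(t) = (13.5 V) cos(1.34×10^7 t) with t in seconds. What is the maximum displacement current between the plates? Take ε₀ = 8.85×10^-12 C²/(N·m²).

C = ε₀A/d = (8.85×10^-12)(2.60×10^-3)/(2.31×10^-3) = 9.961×10^-12 F; ω = 1.34×10^7 rad/s.
I_d = C dV/dt, so |I_d|_max = C V₀ ω = (9.961×10^-12)(13.5)(1.34×10^7) = 1.80×10^-3 A.

1.80×10^-3 A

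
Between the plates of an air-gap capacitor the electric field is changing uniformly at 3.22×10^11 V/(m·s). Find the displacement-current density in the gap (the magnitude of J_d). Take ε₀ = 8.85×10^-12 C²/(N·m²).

The displacement-current density is ε₀ ∂E/∂t = (8.85×10^-12)(3.22×10^11) = 2.85 A/m².

2.85 A/m²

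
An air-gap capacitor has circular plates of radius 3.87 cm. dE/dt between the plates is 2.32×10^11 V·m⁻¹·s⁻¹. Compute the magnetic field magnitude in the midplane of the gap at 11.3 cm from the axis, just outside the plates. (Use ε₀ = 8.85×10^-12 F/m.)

I_d = ε₀ dΦ_E/dt = ε₀ πR² (dE/dt) = (8.85×10^-12)(4.705×10^-3)(2.32×10^11) = 9.660×10^-3 A through the full plate area.
With r > R the enclosed displacement current is the full I_d; B = μ₀ I_d / (2πr) = 1.71×10^-8 T.

1.71×10^-8 T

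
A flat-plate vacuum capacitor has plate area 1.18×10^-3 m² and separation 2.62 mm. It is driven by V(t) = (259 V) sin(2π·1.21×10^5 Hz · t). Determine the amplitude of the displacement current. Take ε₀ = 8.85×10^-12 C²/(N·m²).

7.85×10^-4 A

C = ε₀A/d = (8.85×10^-12)(1.18×10^-3)/(2.62×10^-3) = 3.986×10^-12 F; ω = 2πf = 7.603×10^5 rad/s.
I_d = C dV/dt, so |I_d|_max = C V₀ ω = (3.986×10^-12)(259)(7.603×10^5) = 7.85×10^-4 A.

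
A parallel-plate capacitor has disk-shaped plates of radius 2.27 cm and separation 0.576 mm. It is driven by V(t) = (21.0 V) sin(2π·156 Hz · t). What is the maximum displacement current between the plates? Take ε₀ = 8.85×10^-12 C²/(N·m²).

5.12×10^-7 A

(dE/dt)_max = V₀ω/d = 3.574×10^7 V/(m·s); ω = 2πf = 980.2 rad/s.
I_d,max = ε₀ A (dE/dt)_max = (8.85×10^-12)(1.619×10^-3)(3.574×10^7) = 5.12×10^-7 A.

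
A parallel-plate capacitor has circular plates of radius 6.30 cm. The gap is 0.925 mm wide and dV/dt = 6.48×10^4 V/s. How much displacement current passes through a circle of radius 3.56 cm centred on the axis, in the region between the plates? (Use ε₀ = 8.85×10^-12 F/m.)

I_d = C dV/dt with C = ε₀πR²/d = 1.193×10^-10 F, so I_d = (1.193×10^-10)(6.48×10^4) = 7.731×10^-6 A.
The field is uniform, so I_d,enc = I_d (r/R)² = (7.731×10^-6)(3.56/6.30)² = 2.47×10^-6 A.

2.47×10^-6 A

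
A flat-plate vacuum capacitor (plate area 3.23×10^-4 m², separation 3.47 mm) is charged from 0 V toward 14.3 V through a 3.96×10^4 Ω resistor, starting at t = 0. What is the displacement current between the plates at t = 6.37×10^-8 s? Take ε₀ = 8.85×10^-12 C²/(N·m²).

C = ε₀A/d = (8.85×10^-12)(3.23×10^-4)/(3.47×10^-3) = 8.238×10^-13 F and τ = RC = 3.262×10^-8 s. I_d in the gap equals the RC charging current.
I_d(t) = (V₀/R) e^(−t/τ) = 3.611×10^-4 · e^(−1.953) = 5.12×10^-5 A.

5.12×10^-5 A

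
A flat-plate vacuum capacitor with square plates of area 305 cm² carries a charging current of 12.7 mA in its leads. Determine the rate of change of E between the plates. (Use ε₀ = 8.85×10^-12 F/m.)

4.71×10^10 V/(m·s)

The displacement current between the plates equals the conduction current, I_d = 12.7 mA.
Then dE/dt = I_d/(ε₀A) = 4.71×10^10 V/(m·s).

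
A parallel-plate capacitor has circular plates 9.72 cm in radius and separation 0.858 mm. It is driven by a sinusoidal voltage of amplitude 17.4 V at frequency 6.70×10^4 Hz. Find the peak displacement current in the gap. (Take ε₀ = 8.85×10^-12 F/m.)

The displacement current equals the conduction current C dV/dt, which peaks at C V₀ ω.
With C = ε₀A/d = (8.85×10^-12)(0.02968)/(8.58×10^-4) = 3.061×10^-10 F and ω = 2πf = 4.210×10^5 rad/s, I_d,max = (3.061×10^-10)(17.4)(4.210×10^5) = 2.24×10^-3 A.

2.24×10^-3 A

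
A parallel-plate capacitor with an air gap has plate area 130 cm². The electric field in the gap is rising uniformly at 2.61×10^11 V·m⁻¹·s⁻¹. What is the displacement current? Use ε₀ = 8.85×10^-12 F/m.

With a uniform field, Φ_E = EA, so I_d = ε₀ A dE/dt = 0.0300 A.

0.0300 A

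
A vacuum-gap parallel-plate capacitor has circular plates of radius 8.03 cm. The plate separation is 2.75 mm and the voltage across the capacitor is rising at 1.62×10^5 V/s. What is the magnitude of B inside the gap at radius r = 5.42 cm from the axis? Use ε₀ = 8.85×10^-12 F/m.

dE/dt = (dV/dt)/d = 5.891×10^7 V/(m·s); I_d = ε₀(πR²)(dE/dt) = (8.85×10^-12)(0.02026)(5.891×10^7) = 1.056×10^-5 A.
For r < R the Ampère–Maxwell law gives B(2πr) = μ₀ I_d (r²/R²), so B = μ₀ I_d r/(2πR²) = (4π×10^-7)(1.056×10^-5)(0.0542)/(2π·0.0803²) = 1.78×10^-11 T.

1.78×10^-11 T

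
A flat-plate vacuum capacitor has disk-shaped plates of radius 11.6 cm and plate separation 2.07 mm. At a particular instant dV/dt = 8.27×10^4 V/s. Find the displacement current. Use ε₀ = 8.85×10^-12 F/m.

1.49×10^-5 A

The field between the plates is E = V/d, so dE/dt = (8.27×10^4)/(2.07×10^-3 m) = 3.995×10^7 V/(m·s).
I_d = ε₀ A (dE/dt) = (8.85×10^-12)(0.04227)(3.995×10^7) = 1.49×10^-5 A.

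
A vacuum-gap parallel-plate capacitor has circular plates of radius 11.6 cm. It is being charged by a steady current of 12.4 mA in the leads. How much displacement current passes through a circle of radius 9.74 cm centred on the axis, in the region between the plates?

8.74×10^-3 A

No conduction current crosses the gap, so I_d there equals the 0.0124 A in the leads.
Through an area πr² the displacement current is I_d·(πr²/πR²) = I_d (r/R)² = 8.74×10^-3 A.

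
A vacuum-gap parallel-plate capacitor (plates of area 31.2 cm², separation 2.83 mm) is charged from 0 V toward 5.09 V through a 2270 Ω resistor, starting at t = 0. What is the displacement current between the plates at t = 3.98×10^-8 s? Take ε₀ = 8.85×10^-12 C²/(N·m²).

C = ε₀A/d = (8.85×10^-12)(3.12×10^-3)/(2.83×10^-3) = 9.757×10^-12 F, so τ = RC = 2.215×10^-8 s.
The conduction current is I(t) = (V₀/R) e^(−t/τ), and the displacement current between the plates equals it.
t/τ = 1.797; I_d = (5.09/2270) · e^(−1.797) = (2.242×10^-3)(0.1658) = 3.72×10^-4 A.

3.72×10^-4 A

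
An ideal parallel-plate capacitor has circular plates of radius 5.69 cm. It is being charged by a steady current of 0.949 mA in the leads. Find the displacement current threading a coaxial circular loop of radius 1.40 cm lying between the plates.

Between the plates the displacement current equals the wire current: I_d = 0.949 mA = 9.49×10^-4 A.
The field is uniform, so I_d,enc = I_d (r/R)² = (9.49×10^-4)(1.40/5.69)² = 5.75×10^-5 A.

5.75×10^-5 A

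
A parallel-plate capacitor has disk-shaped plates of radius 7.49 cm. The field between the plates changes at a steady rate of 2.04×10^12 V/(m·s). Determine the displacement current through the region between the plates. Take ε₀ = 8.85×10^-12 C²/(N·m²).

The displacement current is ε₀ times dΦ_E/dt = ε₀ A dE/dt = (8.85×10^-12)(0.01762)(2.04×10^12) = 0.318 A.

0.318 A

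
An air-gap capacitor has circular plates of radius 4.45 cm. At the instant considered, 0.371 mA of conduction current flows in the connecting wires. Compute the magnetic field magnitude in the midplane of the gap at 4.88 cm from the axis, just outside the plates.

By continuity the displacement current in the gap matches the conduction current: I_d = 3.71×10^-4 A.
With r > R the enclosed displacement current is the full I_d; B = μ₀ I_d / (2πr) = 1.52×10^-9 T.

1.52×10^-9 T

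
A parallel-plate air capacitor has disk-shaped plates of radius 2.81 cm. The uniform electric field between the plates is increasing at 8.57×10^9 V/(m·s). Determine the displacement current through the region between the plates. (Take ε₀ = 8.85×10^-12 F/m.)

With a uniform field, Φ_E = EA, so I_d = ε₀ A dE/dt = 1.88×10^-4 A.

1.88×10^-4 A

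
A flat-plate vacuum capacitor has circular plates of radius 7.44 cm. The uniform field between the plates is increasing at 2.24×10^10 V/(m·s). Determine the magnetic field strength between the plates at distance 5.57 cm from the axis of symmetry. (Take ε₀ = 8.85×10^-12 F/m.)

6.94×10^-9 T

Total displacement current: I_d = ε₀(πR²)(dE/dt) = (8.85×10^-12)(0.01739)(2.24×10^10) = 3.447×10^-3 A.
For r < R the Ampère–Maxwell law gives B(2πr) = μ₀ I_d (r²/R²), so B = μ₀ I_d r/(2πR²) = (4π×10^-7)(3.447×10^-3)(0.0557)/(2π·0.0744²) = 6.94×10^-9 T.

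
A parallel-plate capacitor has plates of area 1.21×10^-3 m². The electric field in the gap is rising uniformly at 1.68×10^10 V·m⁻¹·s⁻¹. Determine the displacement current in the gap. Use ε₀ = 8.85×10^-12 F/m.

1.80×10^-4 A

With a uniform field, Φ_E = EA, so I_d = ε₀ A dE/dt = 1.80×10^-4 A.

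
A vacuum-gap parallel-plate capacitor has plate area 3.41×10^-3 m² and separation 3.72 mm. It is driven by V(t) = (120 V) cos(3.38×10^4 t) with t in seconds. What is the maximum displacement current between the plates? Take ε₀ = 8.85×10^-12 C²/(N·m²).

C = ε₀A/d = (8.85×10^-12)(3.41×10^-3)/(3.72×10^-3) = 8.113×10^-12 F; ω = 3.38×10^4 rad/s.
I_d = C dV/dt, so |I_d|_max = C V₀ ω = (8.113×10^-12)(120)(3.38×10^4) = 3.29×10^-5 A.

3.29×10^-5 A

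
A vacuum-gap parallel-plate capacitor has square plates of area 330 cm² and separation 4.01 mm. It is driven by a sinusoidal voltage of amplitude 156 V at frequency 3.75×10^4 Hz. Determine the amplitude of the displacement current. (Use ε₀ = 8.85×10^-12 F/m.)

The displacement current equals the conduction current C dV/dt, which peaks at C V₀ ω.
With C = ε₀A/d = (8.85×10^-12)(0.0330)/(4.01×10^-3) = 7.283×10^-11 F and ω = 2πf = 2.356×10^5 rad/s, I_d,max = (7.283×10^-11)(156)(2.356×10^5) = 2.68×10^-3 A.

2.68×10^-3 A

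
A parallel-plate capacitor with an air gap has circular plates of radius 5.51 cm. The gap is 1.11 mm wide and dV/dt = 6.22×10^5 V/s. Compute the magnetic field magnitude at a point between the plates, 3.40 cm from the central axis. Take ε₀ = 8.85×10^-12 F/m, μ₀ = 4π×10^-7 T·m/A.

1.06×10^-10 T

With E = V/d, dE/dt = 5.604×10^8 V/(m·s) and πR² = 9.538×10^-3 m², giving I_d = ε₀ πR² dE/dt = 4.730×10^-5 A.
An Ampèrian loop of radius r encloses a fraction (r/R)² of I_d. Then B·2πr = μ₀ I_d (r/R)², giving B = μ₀ I_d r/(2πR²) = 1.06×10^-10 T.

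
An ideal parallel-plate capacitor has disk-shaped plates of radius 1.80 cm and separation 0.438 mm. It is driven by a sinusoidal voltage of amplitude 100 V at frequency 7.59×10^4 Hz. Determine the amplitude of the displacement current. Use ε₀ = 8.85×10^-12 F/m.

The displacement current equals the conduction current C dV/dt, which peaks at C V₀ ω.
With C = ε₀A/d = (8.85×10^-12)(1.018×10^-3)/(4.38×10^-4) = 2.057×10^-11 F and ω = 2πf = 4.769×10^5 rad/s, I_d,max = (2.057×10^-11)(100)(4.769×10^5) = 9.81×10^-4 A.

9.81×10^-4 A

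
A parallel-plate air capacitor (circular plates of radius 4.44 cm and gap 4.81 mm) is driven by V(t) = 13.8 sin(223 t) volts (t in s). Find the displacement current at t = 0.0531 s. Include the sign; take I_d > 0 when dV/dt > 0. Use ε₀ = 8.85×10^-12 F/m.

dV/dt = (13.8)(223)·cos(11.8413) = 2303 V/s.
I_d = C dV/dt with C = ε₀A/d = (8.85×10^-12)(6.193×10^-3)/(4.81×10^-3) = 1.139×10^-11 F, so I_d = (1.139×10^-11)(2303) = 2.62×10^-8 A.

2.62×10^-8 A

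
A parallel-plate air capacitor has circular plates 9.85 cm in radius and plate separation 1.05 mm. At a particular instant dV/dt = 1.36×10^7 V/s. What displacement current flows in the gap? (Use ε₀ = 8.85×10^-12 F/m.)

The field between the plates is E = V/d, so dE/dt = (1.36×10^7)/(1.05×10^-3 m) = 1.295×10^10 V/(m·s).
I_d = ε₀ A (dE/dt) = (8.85×10^-12)(0.03048)(1.295×10^10) = 3.49×10^-3 A.

3.49×10^-3 A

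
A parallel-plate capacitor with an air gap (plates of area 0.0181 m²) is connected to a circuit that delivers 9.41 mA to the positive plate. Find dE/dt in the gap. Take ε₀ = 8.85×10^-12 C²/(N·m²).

Charge continuity gives I_d = I = 9.41×10^-3 A between the plates.
Since I_d = ε₀ A dE/dt, dE/dt = I_d/(ε₀A) = (9.41×10^-3)/((8.85×10^-12)(0.0181)) = 5.87×10^10 V/(m·s).

5.87×10^10 V/(m·s)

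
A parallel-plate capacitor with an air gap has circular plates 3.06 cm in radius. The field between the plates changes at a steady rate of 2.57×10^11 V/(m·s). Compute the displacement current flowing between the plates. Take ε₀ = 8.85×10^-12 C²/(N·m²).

6.69×10^-3 A

With a uniform field, Φ_E = EA, so I_d = ε₀ A dE/dt = 6.69×10^-3 A.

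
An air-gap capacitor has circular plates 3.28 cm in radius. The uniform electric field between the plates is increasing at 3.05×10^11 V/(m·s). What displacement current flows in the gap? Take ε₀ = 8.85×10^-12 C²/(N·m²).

The displacement current is ε₀ times dΦ_E/dt = ε₀ A dE/dt = (8.85×10^-12)(3.380×10^-3)(3.05×10^11) = 9.12×10^-3 A.

9.12×10^-3 A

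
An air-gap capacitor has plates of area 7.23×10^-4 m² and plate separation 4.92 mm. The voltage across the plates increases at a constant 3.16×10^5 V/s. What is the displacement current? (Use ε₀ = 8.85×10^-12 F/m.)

The field between the plates is E = V/d, so dE/dt = (3.16×10^5)/(4.92×10^-3 m) = 6.423×10^7 V/(m·s).
I_d = ε₀ A (dE/dt) = (8.85×10^-12)(7.23×10^-4)(6.423×10^7) = 4.11×10^-7 A.

4.11×10^-7 A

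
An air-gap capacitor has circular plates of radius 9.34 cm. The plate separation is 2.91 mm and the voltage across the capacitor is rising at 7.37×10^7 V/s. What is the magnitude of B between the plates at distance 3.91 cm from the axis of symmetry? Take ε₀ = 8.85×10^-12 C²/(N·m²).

With E = V/d, dE/dt = 2.533×10^10 V/(m·s) and πR² = 0.02741 m², giving I_d = ε₀ πR² dE/dt = 6.145×10^-3 A.
An Ampèrian loop of radius r encloses a fraction (r/R)² of I_d. Then B·2πr = μ₀ I_d (r/R)², giving B = μ₀ I_d r/(2πR²) = 5.51×10^-9 T.

5.51×10^-9 T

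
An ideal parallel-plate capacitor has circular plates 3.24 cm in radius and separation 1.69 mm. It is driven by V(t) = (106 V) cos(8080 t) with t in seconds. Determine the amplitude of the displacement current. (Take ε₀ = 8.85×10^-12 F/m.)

C = ε₀A/d = (8.85×10^-12)(3.298×10^-3)/(1.69×10^-3) = 1.727×10^-11 F; ω = 8080 rad/s.
I_d = C dV/dt, so |I_d|_max = C V₀ ω = (1.727×10^-11)(106)(8080) = 1.48×10^-5 A.

1.48×10^-5 A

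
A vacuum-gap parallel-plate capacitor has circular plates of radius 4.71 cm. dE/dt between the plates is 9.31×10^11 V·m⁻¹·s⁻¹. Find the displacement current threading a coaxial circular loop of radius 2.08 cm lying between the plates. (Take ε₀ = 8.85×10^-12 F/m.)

Total displacement current: I_d = ε₀(πR²)(dE/dt) = (8.85×10^-12)(6.969×10^-3)(9.31×10^11) = 0.05742 A.
The field is uniform, so I_d,enc = I_d (r/R)² = (0.05742)(2.08/4.71)² = 0.0112 A.

0.0112 A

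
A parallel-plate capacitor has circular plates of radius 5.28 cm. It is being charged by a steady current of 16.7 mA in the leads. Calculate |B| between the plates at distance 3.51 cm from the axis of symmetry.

4.21×10^-8 T

By continuity the displacement current in the gap matches the conduction current: I_d = 0.0167 A.
For r < R the Ampère–Maxwell law gives B(2πr) = μ₀ I_d (r²/R²), so B = μ₀ I_d r/(2πR²) = (4π×10^-7)(0.0167)(0.0351)/(2π·0.0528²) = 4.21×10^-8 T.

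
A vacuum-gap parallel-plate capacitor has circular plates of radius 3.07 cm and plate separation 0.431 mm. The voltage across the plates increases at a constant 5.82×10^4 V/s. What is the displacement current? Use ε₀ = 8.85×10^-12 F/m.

The field between the plates is E = V/d, so dE/dt = (5.82×10^4)/(4.31×10^-4 m) = 1.350×10^8 V/(m·s).
I_d = ε₀ A (dE/dt) = (8.85×10^-12)(2.961×10^-3)(1.350×10^8) = 3.54×10^-6 A.

3.54×10^-6 A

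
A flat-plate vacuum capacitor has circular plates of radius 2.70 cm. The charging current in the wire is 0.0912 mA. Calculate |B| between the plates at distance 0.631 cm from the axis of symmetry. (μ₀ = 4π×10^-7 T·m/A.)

Between the plates the displacement current equals the wire current: I_d = 0.0912 mA = 9.12×10^-5 A.
∮B·dl = μ₀ I_d,enc with I_d,enc = I_d r²/R² = 4.981×10^-6 A; so B = μ₀ I_d,enc/(2πr) = 1.58×10^-10 T.

1.58×10^-10 T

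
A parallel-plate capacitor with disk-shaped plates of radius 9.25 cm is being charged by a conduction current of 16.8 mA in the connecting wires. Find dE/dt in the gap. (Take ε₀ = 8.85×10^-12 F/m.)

By continuity, I_d in the gap equals the 16.8 mA flowing in the wire.
Inverting I_d = ε₀ A dE/dt gives dE/dt = 0.0168 / (8.85×10^-12 · 0.02688) = 7.06×10^10 V/(m·s).

7.06×10^10 V/(m·s)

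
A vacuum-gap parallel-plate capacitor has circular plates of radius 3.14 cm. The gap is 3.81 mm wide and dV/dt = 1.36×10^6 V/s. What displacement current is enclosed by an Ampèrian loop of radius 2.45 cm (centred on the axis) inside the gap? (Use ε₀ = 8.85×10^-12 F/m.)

I_d = C dV/dt with C = ε₀πR²/d = 7.194×10^-12 F, so I_d = (7.194×10^-12)(1.36×10^6) = 9.784×10^-6 A.
The field is uniform, so I_d,enc = I_d (r/R)² = (9.784×10^-6)(2.45/3.14)² = 5.96×10^-6 A.

5.96×10^-6 A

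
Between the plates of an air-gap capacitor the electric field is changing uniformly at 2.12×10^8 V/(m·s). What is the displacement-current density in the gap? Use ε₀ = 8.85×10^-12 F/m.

The displacement-current density is ε₀ ∂E/∂t = (8.85×10^-12)(2.12×10^8) = 1.88×10^-3 A/m².

1.88×10^-3 A/m²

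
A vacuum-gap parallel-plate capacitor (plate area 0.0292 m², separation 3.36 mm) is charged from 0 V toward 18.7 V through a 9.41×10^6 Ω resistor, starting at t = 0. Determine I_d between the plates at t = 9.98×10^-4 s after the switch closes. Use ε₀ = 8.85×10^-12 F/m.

5.00×10^-7 A

C = ε₀A/d = (8.85×10^-12)(0.0292)/(3.36×10^-3) = 7.691×10^-11 F, so τ = RC = 7.237×10^-4 s.
The conduction current is I(t) = (V₀/R) e^(−t/τ), and the displacement current between the plates equals it.
t/τ = 1.379; I_d = (18.7/9.41×10^6) · e^(−1.379) = (1.987×10^-6)(0.2518) = 5.00×10^-7 A.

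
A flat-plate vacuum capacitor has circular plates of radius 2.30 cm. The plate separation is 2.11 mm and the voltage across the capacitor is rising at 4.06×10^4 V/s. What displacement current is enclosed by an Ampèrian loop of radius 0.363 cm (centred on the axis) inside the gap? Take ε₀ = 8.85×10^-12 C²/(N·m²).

I_d = C dV/dt with C = ε₀πR²/d = 6.971×10^-12 F, so I_d = (6.971×10^-12)(4.06×10^4) = 2.830×10^-7 A.
Through an area πr² the displacement current is I_d·(πr²/πR²) = I_d (r/R)² = 7.05×10^-9 A.

7.05×10^-9 A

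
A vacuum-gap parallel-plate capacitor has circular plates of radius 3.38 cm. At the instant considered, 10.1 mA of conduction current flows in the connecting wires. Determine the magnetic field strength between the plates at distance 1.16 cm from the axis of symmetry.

2.05×10^-8 T

Between the plates the displacement current equals the wire current: I_d = 10.1 mA = 0.0101 A.
An Ampèrian loop of radius r encloses a fraction (r/R)² of I_d. Then B·2πr = μ₀ I_d (r/R)², giving B = μ₀ I_d r/(2πR²) = 2.05×10^-8 T.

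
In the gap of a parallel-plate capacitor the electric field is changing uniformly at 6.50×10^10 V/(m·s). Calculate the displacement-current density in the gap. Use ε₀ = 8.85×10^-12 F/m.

0.575 A/m²

J_d = ε₀ ∂E/∂t, so J_d = 0.575 A/m².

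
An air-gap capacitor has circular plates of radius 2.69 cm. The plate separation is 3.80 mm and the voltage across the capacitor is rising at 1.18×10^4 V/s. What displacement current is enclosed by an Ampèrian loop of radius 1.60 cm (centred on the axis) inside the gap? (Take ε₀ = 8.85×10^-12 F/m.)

I_d = C dV/dt with C = ε₀πR²/d = 5.294×10^-12 F, so I_d = (5.294×10^-12)(1.18×10^4) = 6.247×10^-8 A.
The field is uniform, so I_d,enc = I_d (r/R)² = (6.247×10^-8)(1.60/2.69)² = 2.21×10^-8 A.

2.21×10^-8 A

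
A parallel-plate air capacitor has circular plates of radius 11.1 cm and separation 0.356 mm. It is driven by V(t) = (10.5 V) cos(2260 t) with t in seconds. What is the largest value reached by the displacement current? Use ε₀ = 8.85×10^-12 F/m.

2.28×10^-5 A

The displacement current equals the conduction current C dV/dt, which peaks at C V₀ ω.
With C = ε₀A/d = (8.85×10^-12)(0.03871)/(3.56×10^-4) = 9.623×10^-10 F and ω = 2260 rad/s, I_d,max = (9.623×10^-10)(10.5)(2260) = 2.28×10^-5 A.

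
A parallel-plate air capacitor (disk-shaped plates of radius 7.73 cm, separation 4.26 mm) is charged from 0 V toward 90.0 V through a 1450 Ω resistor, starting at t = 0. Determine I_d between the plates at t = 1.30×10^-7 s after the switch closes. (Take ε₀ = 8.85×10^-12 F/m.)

With C = ε₀A/d = (8.85×10^-12)(0.01877)/(4.26×10^-3) = 3.899×10^-11 F, the time constant is τ = RC = 5.654×10^-8 s, so t/τ = 2.299 and e^(−t/τ) = 0.1004.
I_d = I_cond = (V₀/R) e^(−t/τ) = (0.06207)(0.1004) = 6.23×10^-3 A.

6.23×10^-3 A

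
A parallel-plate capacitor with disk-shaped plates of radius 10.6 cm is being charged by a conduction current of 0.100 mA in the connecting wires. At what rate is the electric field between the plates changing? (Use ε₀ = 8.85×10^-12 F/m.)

3.20×10^8 V/(m·s)

Charge continuity gives I_d = I = 1.00×10^-4 A between the plates.
Inverting I_d = ε₀ A dE/dt gives dE/dt = 1.00×10^-4 / (8.85×10^-12 · 0.03530) = 3.20×10^8 V/(m·s).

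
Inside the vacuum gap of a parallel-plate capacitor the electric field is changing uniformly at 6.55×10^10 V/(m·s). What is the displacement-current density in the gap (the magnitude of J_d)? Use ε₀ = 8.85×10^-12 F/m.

0.580 A/m²

The displacement-current density is ε₀ ∂E/∂t = (8.85×10^-12)(6.55×10^10) = 0.580 A/m².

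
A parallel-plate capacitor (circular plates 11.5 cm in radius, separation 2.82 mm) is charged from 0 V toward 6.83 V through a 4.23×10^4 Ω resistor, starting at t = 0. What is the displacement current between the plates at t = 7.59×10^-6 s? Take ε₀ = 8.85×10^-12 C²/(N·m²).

With C = ε₀A/d = (8.85×10^-12)(0.04155)/(2.82×10^-3) = 1.304×10^-10 F, the time constant is τ = RC = 5.516×10^-6 s, so t/τ = 1.376 and e^(−t/τ) = 0.2526.
I_d = I_cond = (V₀/R) e^(−t/τ) = (1.615×10^-4)(0.2526) = 4.08×10^-5 A.

4.08×10^-5 A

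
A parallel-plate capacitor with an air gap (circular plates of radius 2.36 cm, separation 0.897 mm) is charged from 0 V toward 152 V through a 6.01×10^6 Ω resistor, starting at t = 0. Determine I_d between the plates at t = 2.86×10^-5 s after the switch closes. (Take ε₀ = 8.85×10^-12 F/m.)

C = ε₀A/d = (8.85×10^-12)(1.750×10^-3)/(8.97×10^-4) = 1.727×10^-11 F, so τ = RC = 1.038×10^-4 s.
The conduction current is I(t) = (V₀/R) e^(−t/τ), and the displacement current between the plates equals it.
t/τ = 0.2755; I_d = (152/6.01×10^6) · e^(−0.2755) = (2.529×10^-5)(0.7592) = 1.92×10^-5 A.

1.92×10^-5 A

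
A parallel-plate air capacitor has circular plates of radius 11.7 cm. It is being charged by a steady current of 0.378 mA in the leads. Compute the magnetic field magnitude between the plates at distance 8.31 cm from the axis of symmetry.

No conduction current crosses the gap, so I_d there equals the 3.78×10^-4 A in the leads.
An Ampèrian loop of radius r encloses a fraction (r/R)² of I_d. Then B·2πr = μ₀ I_d (r/R)², giving B = μ₀ I_d r/(2πR²) = 4.59×10^-10 T.

4.59×10^-10 T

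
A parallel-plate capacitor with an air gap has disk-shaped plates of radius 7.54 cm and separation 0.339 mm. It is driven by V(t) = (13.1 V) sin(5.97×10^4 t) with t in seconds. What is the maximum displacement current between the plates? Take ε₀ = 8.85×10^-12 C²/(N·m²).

3.65×10^-4 A

(dE/dt)_max = V₀ω/d = 2.307×10^9 V/(m·s); ω = 5.97×10^4 rad/s.
I_d,max = ε₀ A (dE/dt)_max = (8.85×10^-12)(0.01786)(2.307×10^9) = 3.65×10^-4 A.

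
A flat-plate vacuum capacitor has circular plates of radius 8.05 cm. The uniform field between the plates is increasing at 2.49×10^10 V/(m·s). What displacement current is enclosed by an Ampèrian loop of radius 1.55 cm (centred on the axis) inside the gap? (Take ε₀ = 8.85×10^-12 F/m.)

Through the whole plate area (πR² = 0.02036 m²), I_d = ε₀ πR² dE/dt = 4.487×10^-3 A.
Through an area πr² the displacement current is I_d·(πr²/πR²) = I_d (r/R)² = 1.66×10^-4 A.

1.66×10^-4 A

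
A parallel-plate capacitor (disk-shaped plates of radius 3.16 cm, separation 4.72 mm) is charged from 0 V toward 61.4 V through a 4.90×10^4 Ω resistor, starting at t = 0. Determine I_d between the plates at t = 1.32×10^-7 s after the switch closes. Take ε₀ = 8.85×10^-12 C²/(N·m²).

C = ε₀A/d = (8.85×10^-12)(3.137×10^-3)/(4.72×10^-3) = 5.882×10^-12 F and τ = RC = 2.882×10^-7 s. I_d in the gap equals the RC charging current.
I_d(t) = (V₀/R) e^(−t/τ) = 1.253×10^-3 · e^(−0.4580) = 7.93×10^-4 A.

7.93×10^-4 A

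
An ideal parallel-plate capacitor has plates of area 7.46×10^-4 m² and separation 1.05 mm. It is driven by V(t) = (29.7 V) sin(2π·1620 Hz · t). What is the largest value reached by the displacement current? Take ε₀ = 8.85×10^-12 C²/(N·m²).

The displacement current equals the conduction current C dV/dt, which peaks at C V₀ ω.
With C = ε₀A/d = (8.85×10^-12)(7.46×10^-4)/(1.05×10^-3) = 6.288×10^-12 F and ω = 2πf = 1.018×10^4 rad/s, I_d,max = (6.288×10^-12)(29.7)(1.018×10^4) = 1.90×10^-6 A.

1.90×10^-6 A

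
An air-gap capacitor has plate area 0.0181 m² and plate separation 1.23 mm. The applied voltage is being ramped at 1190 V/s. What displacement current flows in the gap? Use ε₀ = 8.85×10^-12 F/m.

E = V/d so dE/dt = (dV/dt)/d = 9.675×10^5 V/(m·s), and I_d = ε₀ A dE/dt = (8.85×10^-12)(0.0181)(9.675×10^5) = 1.55×10^-7 A.

1.55×10^-7 A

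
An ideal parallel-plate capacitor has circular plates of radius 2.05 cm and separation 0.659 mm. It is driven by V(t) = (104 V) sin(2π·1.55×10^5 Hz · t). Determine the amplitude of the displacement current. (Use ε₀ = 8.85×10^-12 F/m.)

C = ε₀A/d = (8.85×10^-12)(1.320×10^-3)/(6.59×10^-4) = 1.773×10^-11 F; ω = 2πf = 9.739×10^5 rad/s.
I_d = C dV/dt, so |I_d|_max = C V₀ ω = (1.773×10^-11)(104)(9.739×10^5) = 1.80×10^-3 A.

1.80×10^-3 A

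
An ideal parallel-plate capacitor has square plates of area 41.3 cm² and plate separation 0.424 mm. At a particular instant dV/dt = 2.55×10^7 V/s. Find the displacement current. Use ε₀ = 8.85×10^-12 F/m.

2.20×10^-3 A

E = V/d so dE/dt = (dV/dt)/d = 6.014×10^10 V/(m·s), and I_d = ε₀ A dE/dt = (8.85×10^-12)(4.13×10^-3)(6.014×10^10) = 2.20×10^-3 A.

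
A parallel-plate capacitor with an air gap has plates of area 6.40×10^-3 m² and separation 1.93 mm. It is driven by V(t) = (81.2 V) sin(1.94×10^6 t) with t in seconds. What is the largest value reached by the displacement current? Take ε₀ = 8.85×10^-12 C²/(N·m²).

4.62×10^-3 A

C = ε₀A/d = (8.85×10^-12)(6.40×10^-3)/(1.93×10^-3) = 2.935×10^-11 F; ω = 1.94×10^6 rad/s.
I_d = C dV/dt, so |I_d|_max = C V₀ ω = (2.935×10^-11)(81.2)(1.94×10^6) = 4.62×10^-3 A.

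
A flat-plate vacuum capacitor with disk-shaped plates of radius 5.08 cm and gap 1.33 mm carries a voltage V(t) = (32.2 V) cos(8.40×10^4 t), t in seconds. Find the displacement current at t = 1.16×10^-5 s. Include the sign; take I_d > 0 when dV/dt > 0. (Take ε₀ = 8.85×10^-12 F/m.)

-1.21×10^-4 A

dV/dt = (32.2)(8.40×10^4)·−sin(0.9744) = -2.238×10^6 V/s.
I_d = C dV/dt with C = ε₀A/d = (8.85×10^-12)(8.107×10^-3)/(1.33×10^-3) = 5.395×10^-11 F, so I_d = (5.395×10^-11)(-2.238×10^6) = -1.21×10^-4 A.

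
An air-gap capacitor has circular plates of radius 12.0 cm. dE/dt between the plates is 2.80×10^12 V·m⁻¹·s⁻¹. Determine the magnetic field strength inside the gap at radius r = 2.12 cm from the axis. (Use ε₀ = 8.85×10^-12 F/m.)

I_d = ε₀ dΦ_E/dt = ε₀ πR² (dE/dt) = (8.85×10^-12)(0.04524)(2.80×10^12) = 1.121 A through the full plate area.
An Ampèrian loop of radius r encloses a fraction (r/R)² of I_d. Then B·2πr = μ₀ I_d (r/R)², giving B = μ₀ I_d r/(2πR²) = 3.30×10^-7 T.

3.30×10^-7 T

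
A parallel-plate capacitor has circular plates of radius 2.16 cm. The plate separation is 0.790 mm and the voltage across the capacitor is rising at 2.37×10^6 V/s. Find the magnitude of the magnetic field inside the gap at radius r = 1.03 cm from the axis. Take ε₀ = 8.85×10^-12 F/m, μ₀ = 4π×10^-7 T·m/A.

1.72×10^-10 T

I_d = C dV/dt with C = ε₀πR²/d = 1.642×10^-11 F, so I_d = (1.642×10^-11)(2.37×10^6) = 3.892×10^-5 A.
∮B·dl = μ₀ I_d,enc with I_d,enc = I_d r²/R² = 8.850×10^-6 A; so B = μ₀ I_d,enc/(2πr) = 1.72×10^-10 T.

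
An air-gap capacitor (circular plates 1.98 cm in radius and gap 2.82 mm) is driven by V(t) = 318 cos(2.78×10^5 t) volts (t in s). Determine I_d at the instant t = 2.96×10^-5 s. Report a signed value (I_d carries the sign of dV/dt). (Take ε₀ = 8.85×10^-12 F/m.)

C = ε₀A/d = (8.85×10^-12)(1.232×10^-3)/(2.82×10^-3) = 3.866×10^-12 F. dV/dt = V₀ω·−sin(ωt); at ωt = 8.2288 rad this factor is -0.9306.
I_d = C dV/dt = (3.866×10^-12)(318)(2.78×10^5)(-0.9306) = -3.18×10^-4 A.

-3.18×10^-4 A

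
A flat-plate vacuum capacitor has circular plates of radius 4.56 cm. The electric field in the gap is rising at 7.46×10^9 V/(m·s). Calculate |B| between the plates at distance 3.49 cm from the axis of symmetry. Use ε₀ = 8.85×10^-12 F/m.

1.45×10^-9 T

Through the whole plate area (πR² = 6.533×10^-3 m²), I_d = ε₀ πR² dE/dt = 4.313×10^-4 A.
∮B·dl = μ₀ I_d,enc with I_d,enc = I_d r²/R² = 2.526×10^-4 A; so B = μ₀ I_d,enc/(2πr) = 1.45×10^-9 T.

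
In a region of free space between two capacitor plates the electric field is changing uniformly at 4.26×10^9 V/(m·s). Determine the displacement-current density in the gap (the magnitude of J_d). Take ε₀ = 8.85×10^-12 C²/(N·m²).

J_d = ε₀ dE/dt = (8.85×10^-12)(4.26×10^9) = 0.0377 A/m².

0.0377 A/m²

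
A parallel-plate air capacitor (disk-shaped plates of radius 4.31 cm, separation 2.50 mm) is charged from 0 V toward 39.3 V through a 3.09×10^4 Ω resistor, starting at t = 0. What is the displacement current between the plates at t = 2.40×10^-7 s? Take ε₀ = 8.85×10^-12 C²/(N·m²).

8.73×10^-4 A

With C = ε₀A/d = (8.85×10^-12)(5.836×10^-3)/(2.50×10^-3) = 2.066×10^-11 F, the time constant is τ = RC = 6.384×10^-7 s, so t/τ = 0.3759 and e^(−t/τ) = 0.6867.
I_d = I_cond = (V₀/R) e^(−t/τ) = (1.272×10^-3)(0.6867) = 8.73×10^-4 A.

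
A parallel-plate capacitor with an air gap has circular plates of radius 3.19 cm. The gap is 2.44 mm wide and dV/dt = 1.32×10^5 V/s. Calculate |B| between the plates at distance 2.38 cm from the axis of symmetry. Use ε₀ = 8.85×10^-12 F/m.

dE/dt = (dV/dt)/d = 5.410×10^7 V/(m·s); I_d = ε₀(πR²)(dE/dt) = (8.85×10^-12)(3.197×10^-3)(5.410×10^7) = 1.531×10^-6 A.
∮B·dl = μ₀ I_d,enc with I_d,enc = I_d r²/R² = 8.522×10^-7 A; so B = μ₀ I_d,enc/(2πr) = 7.16×10^-12 T.

7.16×10^-12 T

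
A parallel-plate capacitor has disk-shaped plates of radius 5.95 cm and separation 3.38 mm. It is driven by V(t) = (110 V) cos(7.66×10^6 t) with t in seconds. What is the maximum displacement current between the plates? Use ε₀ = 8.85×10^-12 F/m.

0.0245 A

The displacement current equals the conduction current C dV/dt, which peaks at C V₀ ω.
With C = ε₀A/d = (8.85×10^-12)(0.01112)/(3.38×10^-3) = 2.912×10^-11 F and ω = 7.66×10^6 rad/s, I_d,max = (2.912×10^-11)(110)(7.66×10^6) = 0.0245 A.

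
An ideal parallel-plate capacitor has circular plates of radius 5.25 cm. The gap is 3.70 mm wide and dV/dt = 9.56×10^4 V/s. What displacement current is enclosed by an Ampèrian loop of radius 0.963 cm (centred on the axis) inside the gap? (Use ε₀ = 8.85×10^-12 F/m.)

6.66×10^-8 A

With E = V/d, dE/dt = 2.584×10^7 V/(m·s) and πR² = 8.659×10^-3 m², giving I_d = ε₀ πR² dE/dt = 1.980×10^-6 A.
Through an area πr² the displacement current is I_d·(πr²/πR²) = I_d (r/R)² = 6.66×10^-8 A.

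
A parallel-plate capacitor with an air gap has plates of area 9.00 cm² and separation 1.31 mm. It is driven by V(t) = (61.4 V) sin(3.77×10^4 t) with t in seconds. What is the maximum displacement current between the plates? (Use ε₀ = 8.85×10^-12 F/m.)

The displacement current equals the conduction current C dV/dt, which peaks at C V₀ ω.
With C = ε₀A/d = (8.85×10^-12)(9.00×10^-4)/(1.31×10^-3) = 6.080×10^-12 F and ω = 3.77×10^4 rad/s, I_d,max = (6.080×10^-12)(61.4)(3.77×10^4) = 1.41×10^-5 A.

1.41×10^-5 A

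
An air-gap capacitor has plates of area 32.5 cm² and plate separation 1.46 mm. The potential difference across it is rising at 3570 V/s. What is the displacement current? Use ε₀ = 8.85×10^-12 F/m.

7.03×10^-8 A

The field between the plates is E = V/d, so dE/dt = (3570)/(1.46×10^-3 m) = 2.445×10^6 V/(m·s).
I_d = ε₀ A (dE/dt) = (8.85×10^-12)(3.25×10^-3)(2.445×10^6) = 7.03×10^-8 A.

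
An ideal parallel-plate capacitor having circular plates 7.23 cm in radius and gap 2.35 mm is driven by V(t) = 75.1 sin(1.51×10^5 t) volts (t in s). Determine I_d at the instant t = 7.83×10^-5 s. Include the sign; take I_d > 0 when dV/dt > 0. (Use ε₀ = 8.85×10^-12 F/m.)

5.16×10^-4 A

C = ε₀A/d = (8.85×10^-12)(0.01642)/(2.35×10^-3) = 6.184×10^-11 F. dV/dt = V₀ω·cos(ωt); at ωt = 11.8233 rad this factor is 0.7364.
I_d = C dV/dt = (6.184×10^-11)(75.1)(1.51×10^5)(0.7364) = 5.16×10^-4 A.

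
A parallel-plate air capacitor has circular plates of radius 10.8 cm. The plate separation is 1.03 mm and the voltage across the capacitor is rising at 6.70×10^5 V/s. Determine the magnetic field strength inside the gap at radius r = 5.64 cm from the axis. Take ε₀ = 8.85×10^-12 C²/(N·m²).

With E = V/d, dE/dt = 6.505×10^8 V/(m·s) and πR² = 0.03664 m², giving I_d = ε₀ πR² dE/dt = 2.109×10^-4 A.
An Ampèrian loop of radius r encloses a fraction (r/R)² of I_d. Then B·2πr = μ₀ I_d (r/R)², giving B = μ₀ I_d r/(2πR²) = 2.04×10^-10 T.

2.04×10^-10 T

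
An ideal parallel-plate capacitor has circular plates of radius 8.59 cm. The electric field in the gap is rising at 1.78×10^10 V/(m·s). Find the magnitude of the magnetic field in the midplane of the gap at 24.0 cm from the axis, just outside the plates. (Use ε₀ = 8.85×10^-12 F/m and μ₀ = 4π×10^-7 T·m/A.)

I_d = ε₀ dΦ_E/dt = ε₀ πR² (dE/dt) = (8.85×10^-12)(0.02318)(1.78×10^10) = 3.652×10^-3 A through the full plate area.
With r > R the enclosed displacement current is the full I_d; B = μ₀ I_d / (2πr) = 3.04×10^-9 T.

3.04×10^-9 T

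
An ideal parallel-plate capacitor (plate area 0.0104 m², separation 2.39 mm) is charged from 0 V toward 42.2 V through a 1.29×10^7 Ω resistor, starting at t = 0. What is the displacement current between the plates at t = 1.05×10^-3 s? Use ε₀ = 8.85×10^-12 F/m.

With C = ε₀A/d = (8.85×10^-12)(0.0104)/(2.39×10^-3) = 3.851×10^-11 F, the time constant is τ = RC = 4.968×10^-4 s, so t/τ = 2.114 and e^(−t/τ) = 0.1208.
I_d = I_cond = (V₀/R) e^(−t/τ) = (3.271×10^-6)(0.1208) = 3.95×10^-7 A.

3.95×10^-7 A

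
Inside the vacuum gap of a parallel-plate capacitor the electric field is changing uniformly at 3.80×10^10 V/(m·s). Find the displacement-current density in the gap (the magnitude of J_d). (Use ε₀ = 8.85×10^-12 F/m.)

J_d = ε₀ ∂E/∂t, so J_d = 0.336 A/m².

0.336 A/m²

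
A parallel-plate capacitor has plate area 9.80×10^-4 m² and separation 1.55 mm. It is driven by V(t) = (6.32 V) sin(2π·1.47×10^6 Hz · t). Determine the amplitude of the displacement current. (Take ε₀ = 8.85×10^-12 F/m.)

3.27×10^-4 A

(dE/dt)_max = V₀ω/d = 3.766×10^10 V/(m·s); ω = 2πf = 9.236×10^6 rad/s.
I_d,max = ε₀ A (dE/dt)_max = (8.85×10^-12)(9.80×10^-4)(3.766×10^10) = 3.27×10^-4 A.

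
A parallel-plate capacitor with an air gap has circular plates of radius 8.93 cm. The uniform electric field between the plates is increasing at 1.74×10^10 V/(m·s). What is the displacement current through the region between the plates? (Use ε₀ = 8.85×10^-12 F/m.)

3.86×10^-3 A

With a uniform field, Φ_E = EA, so I_d = ε₀ A dE/dt = 3.86×10^-3 A.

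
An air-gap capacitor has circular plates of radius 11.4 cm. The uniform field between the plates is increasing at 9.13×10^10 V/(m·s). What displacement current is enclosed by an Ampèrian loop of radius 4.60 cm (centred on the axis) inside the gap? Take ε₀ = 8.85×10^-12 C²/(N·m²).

5.37×10^-3 A

Through the whole plate area (πR² = 0.04083 m²), I_d = ε₀ πR² dE/dt = 0.03299 A.
The field is uniform, so I_d,enc = I_d (r/R)² = (0.03299)(4.60/11.4)² = 5.37×10^-3 A.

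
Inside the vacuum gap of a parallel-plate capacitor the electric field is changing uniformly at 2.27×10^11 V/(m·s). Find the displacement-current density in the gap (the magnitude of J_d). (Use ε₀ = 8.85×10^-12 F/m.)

The displacement-current density is ε₀ ∂E/∂t = (8.85×10^-12)(2.27×10^11) = 2.01 A/m².

2.01 A/m²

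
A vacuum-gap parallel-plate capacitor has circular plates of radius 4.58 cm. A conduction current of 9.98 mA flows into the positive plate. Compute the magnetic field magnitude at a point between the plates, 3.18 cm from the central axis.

3.03×10^-8 T

By continuity the displacement current in the gap matches the conduction current: I_d = 9.98×10^-3 A.
An Ampèrian loop of radius r encloses a fraction (r/R)² of I_d. Then B·2πr = μ₀ I_d (r/R)², giving B = μ₀ I_d r/(2πR²) = 3.03×10^-8 T.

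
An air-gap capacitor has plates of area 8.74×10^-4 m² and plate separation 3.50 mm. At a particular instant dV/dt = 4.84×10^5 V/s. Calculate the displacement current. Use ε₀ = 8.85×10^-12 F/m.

1.07×10^-6 A

The field between the plates is E = V/d, so dE/dt = (4.84×10^5)/(3.50×10^-3 m) = 1.383×10^8 V/(m·s).
I_d = ε₀ A (dE/dt) = (8.85×10^-12)(8.74×10^-4)(1.383×10^8) = 1.07×10^-6 A.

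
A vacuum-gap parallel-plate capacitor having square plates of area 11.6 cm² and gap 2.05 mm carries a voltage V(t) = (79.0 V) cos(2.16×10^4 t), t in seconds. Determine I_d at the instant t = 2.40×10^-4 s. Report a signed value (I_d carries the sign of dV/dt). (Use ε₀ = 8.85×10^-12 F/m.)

7.61×10^-6 A

dV/dt = (79.0)(2.16×10^4)·−sin(5.184) = 1.520×10^6 V/s.
I_d = C dV/dt with C = ε₀A/d = (8.85×10^-12)(1.16×10^-3)/(2.05×10^-3) = 5.008×10^-12 F, so I_d = (5.008×10^-12)(1.520×10^6) = 7.61×10^-6 A.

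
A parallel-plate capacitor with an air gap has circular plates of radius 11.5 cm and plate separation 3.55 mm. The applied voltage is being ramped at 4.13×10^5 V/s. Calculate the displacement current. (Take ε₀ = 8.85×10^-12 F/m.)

4.28×10^-5 A

E = V/d so dE/dt = (dV/dt)/d = 1.163×10^8 V/(m·s), and I_d = ε₀ A dE/dt = (8.85×10^-12)(0.04155)(1.163×10^8) = 4.28×10^-5 A.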